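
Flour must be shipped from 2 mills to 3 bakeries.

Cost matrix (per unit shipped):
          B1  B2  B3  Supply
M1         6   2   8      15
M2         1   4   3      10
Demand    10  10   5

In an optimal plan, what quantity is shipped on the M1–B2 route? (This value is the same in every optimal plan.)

Optimal shipments:
  M1->B1: 5 × 6 = 30
  M1->B2: 10 × 2 = 20
  M2->B1: 5 × 1 = 5
  M2->B3: 5 × 3 = 15
Total cost = 70.
So M1→B2 carries 10 sacks.

10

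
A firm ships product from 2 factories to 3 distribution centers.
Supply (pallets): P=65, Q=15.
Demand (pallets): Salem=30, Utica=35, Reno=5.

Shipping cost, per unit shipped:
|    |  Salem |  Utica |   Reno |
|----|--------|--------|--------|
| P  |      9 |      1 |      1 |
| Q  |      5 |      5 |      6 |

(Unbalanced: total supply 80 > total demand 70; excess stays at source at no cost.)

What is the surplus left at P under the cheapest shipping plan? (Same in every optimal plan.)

10

An optimal plan:
  P–Salem: 15 × 9 = 135
  P–Utica: 35 × 1 = 35
  P–Reno: 5 × 1 = 5
  Q–Salem: 15 × 5 = 75
Total cost = 250.
P ships 55 of its 65, leaving 10.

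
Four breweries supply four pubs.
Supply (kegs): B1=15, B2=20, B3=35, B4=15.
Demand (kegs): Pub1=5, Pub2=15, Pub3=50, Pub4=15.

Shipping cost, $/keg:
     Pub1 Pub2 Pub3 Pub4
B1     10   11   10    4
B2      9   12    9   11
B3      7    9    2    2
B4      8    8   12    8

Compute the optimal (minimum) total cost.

An optimal shipping plan:
  B1 to Pub4: 15 × $4 = $60
  B2 to Pub1: 5 × $9 = $45
  B2 to Pub3: 15 × $9 = $135
  B3 to Pub3: 35 × $2 = $70
  B4 to Pub2: 15 × $8 = $120
Total = 60 + 45 + 135 + 70 + 120 = $430.
(Supply check: B1 ships 15; B2 ships 20; B3 ships 35; B4 ships 15.)

430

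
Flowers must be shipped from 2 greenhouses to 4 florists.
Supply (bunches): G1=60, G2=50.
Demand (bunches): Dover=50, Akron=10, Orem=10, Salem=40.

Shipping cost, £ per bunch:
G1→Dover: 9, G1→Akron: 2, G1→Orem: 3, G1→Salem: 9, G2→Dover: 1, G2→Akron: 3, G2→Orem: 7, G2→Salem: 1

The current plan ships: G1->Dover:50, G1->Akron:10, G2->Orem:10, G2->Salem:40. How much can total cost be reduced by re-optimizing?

120

Current plan cost = 50·9 + 10·2 + 10·7 + 40·1 = £580.
Optimal plan:
  G1 to Dover: 40 bunches
  G1 to Akron: 10 bunches
  G1 to Orem: 10 bunches
  G2 to Dover: 10 bunches
  G2 to Salem: 40 bunches
Optimal cost = £460.
Saving = 580 − 460 = £120.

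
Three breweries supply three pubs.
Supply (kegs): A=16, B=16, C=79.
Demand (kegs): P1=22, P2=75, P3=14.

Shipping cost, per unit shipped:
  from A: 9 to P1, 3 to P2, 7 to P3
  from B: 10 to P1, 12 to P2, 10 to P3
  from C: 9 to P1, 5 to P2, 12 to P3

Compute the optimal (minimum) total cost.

683

Optimal allocation:
  A->P2: 2 kegs
  A->P3: 14 kegs
  B->P1: 16 kegs
  C->P1: 6 kegs
  C->P2: 73 kegs
Total cost = 683.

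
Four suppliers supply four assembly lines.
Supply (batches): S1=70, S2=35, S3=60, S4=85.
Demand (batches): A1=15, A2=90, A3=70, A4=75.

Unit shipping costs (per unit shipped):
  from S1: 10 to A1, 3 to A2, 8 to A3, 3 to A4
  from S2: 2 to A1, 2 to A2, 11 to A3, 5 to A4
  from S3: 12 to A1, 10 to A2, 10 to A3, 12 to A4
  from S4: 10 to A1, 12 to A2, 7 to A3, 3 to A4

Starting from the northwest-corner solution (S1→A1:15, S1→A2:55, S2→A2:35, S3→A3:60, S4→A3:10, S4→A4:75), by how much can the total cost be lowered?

Current plan cost = 15·10 + 55·3 + 35·2 + 60·10 + 10·7 + 75·3 = 1280.
Optimal plan:
  S1–A2: 70 × 3 = 210
  S2–A1: 15 × 2 = 30
  S2–A2: 20 × 2 = 40
  S3–A3: 60 × 10 = 600
  S4–A3: 10 × 7 = 70
  S4–A4: 75 × 3 = 225
Optimal cost = 1175.
Saving = 1280 − 1175 = 105.

105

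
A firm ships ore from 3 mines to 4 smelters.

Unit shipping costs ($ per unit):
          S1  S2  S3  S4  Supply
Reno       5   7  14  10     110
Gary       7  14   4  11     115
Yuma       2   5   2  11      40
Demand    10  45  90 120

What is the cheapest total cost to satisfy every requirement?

An optimal shipping plan:
  Reno to S2: 15 × $7 = $105
  Reno to S4: 95 × $10 = $950
  Gary to S3: 90 × $4 = $360
  Gary to S4: 25 × $11 = $275
  Yuma to S1: 10 × $2 = $20
  Yuma to S2: 30 × $5 = $150
Total = 105 + 950 + 360 + 275 + 20 + 150 = $1860.

1860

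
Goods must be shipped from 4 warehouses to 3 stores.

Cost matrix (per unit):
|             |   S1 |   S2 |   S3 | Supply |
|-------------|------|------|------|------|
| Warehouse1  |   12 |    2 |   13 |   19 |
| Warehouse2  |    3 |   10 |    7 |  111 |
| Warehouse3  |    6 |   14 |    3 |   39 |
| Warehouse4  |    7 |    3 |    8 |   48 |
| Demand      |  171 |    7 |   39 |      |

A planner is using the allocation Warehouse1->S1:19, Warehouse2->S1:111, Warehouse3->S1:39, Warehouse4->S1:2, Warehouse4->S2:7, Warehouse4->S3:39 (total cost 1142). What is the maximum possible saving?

Current plan cost = 19·12 + 111·3 + 39·6 + 2·7 + 7·3 + 39·8 = 1142.
Optimal plan:
  Warehouse1→S1: 12 × 12 = 144
  Warehouse1→S2: 7 × 2 = 14
  Warehouse2→S1: 111 × 3 = 333
  Warehouse3→S3: 39 × 3 = 117
  Warehouse4→S1: 48 × 7 = 336
Optimal cost = 944.
Saving = 1142 − 944 = 198.

198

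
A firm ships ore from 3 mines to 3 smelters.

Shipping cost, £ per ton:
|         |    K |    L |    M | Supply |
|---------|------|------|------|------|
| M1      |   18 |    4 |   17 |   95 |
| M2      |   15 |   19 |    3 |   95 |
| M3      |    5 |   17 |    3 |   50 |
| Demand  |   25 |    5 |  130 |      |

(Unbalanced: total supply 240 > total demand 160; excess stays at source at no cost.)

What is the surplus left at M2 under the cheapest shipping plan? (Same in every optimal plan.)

Minimum-cost shipments:
  M1 to K: 10 tons
  M1 to L: 5 tons
  M2 to M: 95 tons
  M3 to K: 15 tons
  M3 to M: 35 tons
Total cost = £665.
M2 ships 95 of its 95, leaving 0.

0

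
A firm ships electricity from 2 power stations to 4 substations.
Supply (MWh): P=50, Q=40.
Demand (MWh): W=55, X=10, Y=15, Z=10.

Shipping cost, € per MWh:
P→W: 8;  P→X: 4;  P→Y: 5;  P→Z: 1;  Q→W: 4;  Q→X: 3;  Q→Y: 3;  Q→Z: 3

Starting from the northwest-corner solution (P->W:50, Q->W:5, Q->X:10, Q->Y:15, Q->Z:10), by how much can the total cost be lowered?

Current plan cost = 50·8 + 5·4 + 10·3 + 15·3 + 10·3 = €525.
Optimal plan:
  P->W: 15 × €8 = €120
  P->X: 10 × €4 = €40
  P->Y: 15 × €5 = €75
  P->Z: 10 × €1 = €10
  Q->W: 40 × €4 = €160
Optimal cost = €405.
Saving = 525 − 405 = €120.

120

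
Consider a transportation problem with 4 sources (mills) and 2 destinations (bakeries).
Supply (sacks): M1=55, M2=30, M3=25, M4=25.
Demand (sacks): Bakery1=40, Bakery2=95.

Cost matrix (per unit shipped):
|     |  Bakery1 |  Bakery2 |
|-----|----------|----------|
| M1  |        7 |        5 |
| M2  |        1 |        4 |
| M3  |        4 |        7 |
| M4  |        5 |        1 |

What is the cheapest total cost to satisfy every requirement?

475

An optimal shipping plan:
  M1->Bakery2: 55 × 5 = 275
  M2->Bakery1: 30 × 1 = 30
  M3->Bakery1: 10 × 4 = 40
  M3->Bakery2: 15 × 7 = 105
  M4->Bakery2: 25 × 1 = 25
Total = 275 + 30 + 40 + 105 + 25 = 475.
(Supply check: M1 ships 55; M2 ships 30; M3 ships 25; M4 ships 25.)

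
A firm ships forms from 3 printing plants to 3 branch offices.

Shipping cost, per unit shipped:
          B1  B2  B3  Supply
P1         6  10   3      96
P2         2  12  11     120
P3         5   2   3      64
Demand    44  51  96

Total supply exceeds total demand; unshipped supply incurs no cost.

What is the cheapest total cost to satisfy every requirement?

478

Optimal allocation:
  P1–B3: 83 × 3 = 249
  P2–B1: 44 × 2 = 88
  P3–B2: 51 × 2 = 102
  P3–B3: 13 × 3 = 39
Total = 249 + 88 + 102 + 39 = 478.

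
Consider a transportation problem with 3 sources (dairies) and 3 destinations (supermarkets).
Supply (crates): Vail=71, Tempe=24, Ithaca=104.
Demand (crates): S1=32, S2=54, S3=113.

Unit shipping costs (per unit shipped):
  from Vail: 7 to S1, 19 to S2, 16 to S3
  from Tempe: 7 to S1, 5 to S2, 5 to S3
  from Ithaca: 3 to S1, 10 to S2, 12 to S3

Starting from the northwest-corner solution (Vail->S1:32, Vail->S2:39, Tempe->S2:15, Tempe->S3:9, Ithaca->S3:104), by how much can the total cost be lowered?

225

Current plan cost = 32·7 + 39·19 + 15·5 + 9·5 + 104·12 = 2333.
Optimal plan:
  Vail–S3: 71 × 16 = 1136
  Tempe–S3: 24 × 5 = 120
  Ithaca–S1: 32 × 3 = 96
  Ithaca–S2: 54 × 10 = 540
  Ithaca–S3: 18 × 12 = 216
Optimal cost = 2108.
Saving = 2333 − 2108 = 225.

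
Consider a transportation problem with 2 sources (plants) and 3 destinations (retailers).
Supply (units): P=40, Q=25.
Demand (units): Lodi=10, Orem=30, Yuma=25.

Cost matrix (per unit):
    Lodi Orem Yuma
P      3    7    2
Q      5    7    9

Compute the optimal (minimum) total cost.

290

A cheapest plan:
  P→Lodi: 10 × 3 = 30
  P→Orem: 5 × 7 = 35
  P→Yuma: 25 × 2 = 50
  Q→Orem: 25 × 7 = 175
Total = 30 + 35 + 50 + 175 = 290.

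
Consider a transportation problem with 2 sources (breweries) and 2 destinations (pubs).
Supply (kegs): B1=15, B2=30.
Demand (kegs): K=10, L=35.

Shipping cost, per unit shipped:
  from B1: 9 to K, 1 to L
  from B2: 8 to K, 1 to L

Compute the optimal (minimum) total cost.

115

A cheapest plan:
  B1 to L: 15 × 1 = 15
  B2 to K: 10 × 8 = 80
  B2 to L: 20 × 1 = 20
Total = 15 + 80 + 20 = 115.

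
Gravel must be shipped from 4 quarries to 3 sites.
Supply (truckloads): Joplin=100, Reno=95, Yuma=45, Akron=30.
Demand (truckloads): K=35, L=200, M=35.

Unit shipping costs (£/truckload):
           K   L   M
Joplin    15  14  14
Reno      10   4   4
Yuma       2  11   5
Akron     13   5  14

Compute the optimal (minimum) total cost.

A cheapest plan:
  Joplin to L: 100 × £14 = £1400
  Reno to L: 70 × £4 = £280
  Reno to M: 25 × £4 = £100
  Yuma to K: 35 × £2 = £70
  Yuma to M: 10 × £5 = £50
  Akron to L: 30 × £5 = £150
Total = 1400 + 280 + 100 + 70 + 50 + 150 = £2050.
(Supply check: Joplin ships 100; Reno ships 95; Yuma ships 45; Akron ships 30.)

2050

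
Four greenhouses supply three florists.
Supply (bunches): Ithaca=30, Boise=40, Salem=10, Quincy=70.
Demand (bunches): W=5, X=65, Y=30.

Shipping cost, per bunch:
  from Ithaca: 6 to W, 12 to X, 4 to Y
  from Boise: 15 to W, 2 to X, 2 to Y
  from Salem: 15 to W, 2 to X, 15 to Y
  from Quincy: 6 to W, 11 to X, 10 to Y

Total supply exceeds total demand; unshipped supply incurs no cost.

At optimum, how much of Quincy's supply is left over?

50

An optimal plan:
  Ithaca->Y: 30 × 4 = 120
  Boise->X: 40 × 2 = 80
  Salem->X: 10 × 2 = 20
  Quincy->W: 5 × 6 = 30
  Quincy->X: 15 × 11 = 165
Total cost = 415.
Quincy ships 20 of its 70, leaving 50.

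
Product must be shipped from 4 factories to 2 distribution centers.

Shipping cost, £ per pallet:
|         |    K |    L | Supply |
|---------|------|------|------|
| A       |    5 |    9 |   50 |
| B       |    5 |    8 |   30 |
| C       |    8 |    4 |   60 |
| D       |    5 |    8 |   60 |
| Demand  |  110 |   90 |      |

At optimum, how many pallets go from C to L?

Solving gives:
  A->K: 50 × £5 = £250
  B->K: 30 × £5 = £150
  C->L: 60 × £4 = £240
  D->K: 30 × £5 = £150
  D->L: 30 × £8 = £240
Total cost = £1030.
So C→L carries 60 pallets.

60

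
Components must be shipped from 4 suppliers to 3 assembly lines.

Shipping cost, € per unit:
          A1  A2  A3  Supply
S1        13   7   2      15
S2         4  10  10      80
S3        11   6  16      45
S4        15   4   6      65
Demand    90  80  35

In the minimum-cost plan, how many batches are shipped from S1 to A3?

15

The minimum-cost plan:
  S1→A3: 15 batches
  S2→A1: 80 batches
  S3→A1: 10 batches
  S3→A2: 35 batches
  S4→A2: 45 batches
  S4→A3: 20 batches
Total cost = €970.
So S1→A3 carries 15 batches.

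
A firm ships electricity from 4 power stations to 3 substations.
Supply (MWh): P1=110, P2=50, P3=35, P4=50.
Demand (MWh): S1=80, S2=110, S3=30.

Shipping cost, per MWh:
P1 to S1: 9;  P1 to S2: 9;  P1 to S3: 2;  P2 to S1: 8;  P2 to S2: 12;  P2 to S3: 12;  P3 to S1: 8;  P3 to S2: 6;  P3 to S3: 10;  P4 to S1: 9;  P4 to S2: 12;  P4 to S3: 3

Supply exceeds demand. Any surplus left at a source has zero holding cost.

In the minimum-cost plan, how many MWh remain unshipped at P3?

Minimum-cost shipments:
  P1 to S1: 5 MWh
  P1 to S2: 75 MWh
  P1 to S3: 30 MWh
  P2 to S1: 50 MWh
  P3 to S2: 35 MWh
  P4 to S1: 25 MWh
Total cost = 1615.
P3 ships 35 of its 35, leaving 0.

0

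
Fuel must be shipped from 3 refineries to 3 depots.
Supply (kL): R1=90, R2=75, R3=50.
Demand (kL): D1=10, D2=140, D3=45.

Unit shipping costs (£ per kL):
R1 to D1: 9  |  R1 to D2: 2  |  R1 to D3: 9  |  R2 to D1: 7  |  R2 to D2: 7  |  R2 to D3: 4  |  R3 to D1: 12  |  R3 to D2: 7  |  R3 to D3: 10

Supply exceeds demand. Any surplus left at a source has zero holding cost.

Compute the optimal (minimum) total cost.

An optimal shipping plan:
  R1→D2: 90 kL
  R2→D1: 10 kL
  R2→D2: 20 kL
  R2→D3: 45 kL
  R3→D2: 30 kL
Total cost = £780.

780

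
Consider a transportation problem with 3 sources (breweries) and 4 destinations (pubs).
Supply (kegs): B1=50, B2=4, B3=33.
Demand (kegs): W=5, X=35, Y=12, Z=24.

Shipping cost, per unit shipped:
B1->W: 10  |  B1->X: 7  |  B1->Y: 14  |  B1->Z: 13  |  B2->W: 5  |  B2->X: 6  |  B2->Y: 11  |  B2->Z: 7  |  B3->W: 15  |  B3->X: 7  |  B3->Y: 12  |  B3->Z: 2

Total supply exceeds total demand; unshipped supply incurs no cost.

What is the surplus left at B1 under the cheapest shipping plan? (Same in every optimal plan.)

11

Minimum-cost shipments:
  B1→W: 1 × 10 = 10
  B1→X: 35 × 7 = 245
  B1→Y: 3 × 14 = 42
  B2→W: 4 × 5 = 20
  B3→Y: 9 × 12 = 108
  B3→Z: 24 × 2 = 48
Total cost = 473.
B1 ships 39 of its 50, leaving 11.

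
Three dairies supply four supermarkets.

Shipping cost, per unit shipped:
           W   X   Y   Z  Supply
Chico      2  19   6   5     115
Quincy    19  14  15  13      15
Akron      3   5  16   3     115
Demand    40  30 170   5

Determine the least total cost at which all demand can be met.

An optimal shipping plan:
  Chico->Y: 115 × 6 = 690
  Quincy->Y: 15 × 15 = 225
  Akron->W: 40 × 3 = 120
  Akron->X: 30 × 5 = 150
  Akron->Y: 40 × 16 = 640
  Akron->Z: 5 × 3 = 15
Total = 690 + 225 + 120 + 150 + 640 + 15 = 1840.
(Supply check: Chico ships 115; Quincy ships 15; Akron ships 115.)

1840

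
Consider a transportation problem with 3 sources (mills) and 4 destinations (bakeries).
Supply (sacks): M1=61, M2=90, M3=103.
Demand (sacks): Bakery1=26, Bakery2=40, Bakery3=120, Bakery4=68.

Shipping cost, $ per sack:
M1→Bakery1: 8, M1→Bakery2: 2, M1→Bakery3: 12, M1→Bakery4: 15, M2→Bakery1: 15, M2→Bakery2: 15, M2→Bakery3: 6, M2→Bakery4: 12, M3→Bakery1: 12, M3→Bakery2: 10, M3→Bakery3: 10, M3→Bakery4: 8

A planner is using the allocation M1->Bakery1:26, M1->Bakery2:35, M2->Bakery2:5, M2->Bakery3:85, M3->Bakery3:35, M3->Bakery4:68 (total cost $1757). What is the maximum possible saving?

Current plan cost = 26·8 + 35·2 + 5·15 + 85·6 + 35·10 + 68·8 = $1757.
Optimal plan:
  M1->Bakery1: 21 × $8 = $168
  M1->Bakery2: 40 × $2 = $80
  M2->Bakery3: 90 × $6 = $540
  M3->Bakery1: 5 × $12 = $60
  M3->Bakery3: 30 × $10 = $300
  M3->Bakery4: 68 × $8 = $544
Optimal cost = $1692.
Saving = 1757 − 1692 = $65.

65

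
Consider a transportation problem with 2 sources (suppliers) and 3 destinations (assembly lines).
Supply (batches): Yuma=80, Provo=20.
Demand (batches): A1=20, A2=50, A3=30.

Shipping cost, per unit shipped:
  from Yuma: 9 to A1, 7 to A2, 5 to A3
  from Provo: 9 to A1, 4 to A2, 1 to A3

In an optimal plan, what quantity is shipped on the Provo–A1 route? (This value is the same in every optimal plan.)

0

The minimum-cost plan:
  Yuma to A1: 20 × 9 = 180
  Yuma to A2: 50 × 7 = 350
  Yuma to A3: 10 × 5 = 50
  Provo to A3: 20 × 1 = 20
Total cost = 600.
The route Provo→A1 is not used.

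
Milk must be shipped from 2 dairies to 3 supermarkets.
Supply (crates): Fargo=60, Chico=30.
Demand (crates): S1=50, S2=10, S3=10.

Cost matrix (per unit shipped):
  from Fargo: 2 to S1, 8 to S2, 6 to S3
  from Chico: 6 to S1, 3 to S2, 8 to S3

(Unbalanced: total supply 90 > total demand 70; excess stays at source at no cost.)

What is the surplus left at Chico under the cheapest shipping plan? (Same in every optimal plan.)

20

An optimal plan:
  Fargo->S1: 50 × 2 = 100
  Fargo->S3: 10 × 6 = 60
  Chico->S2: 10 × 3 = 30
Total cost = 190.
Chico ships 10 of its 30, leaving 20.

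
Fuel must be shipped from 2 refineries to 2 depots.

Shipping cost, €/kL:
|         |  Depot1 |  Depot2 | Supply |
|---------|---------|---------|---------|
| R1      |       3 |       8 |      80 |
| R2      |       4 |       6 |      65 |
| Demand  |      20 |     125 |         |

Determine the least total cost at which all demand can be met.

One minimum-cost allocation:
  R1->Depot1: 20 kL
  R1->Depot2: 60 kL
  R2->Depot2: 65 kL
Total cost = €930.
(Supply check: R1 ships 80; R2 ships 65.)

930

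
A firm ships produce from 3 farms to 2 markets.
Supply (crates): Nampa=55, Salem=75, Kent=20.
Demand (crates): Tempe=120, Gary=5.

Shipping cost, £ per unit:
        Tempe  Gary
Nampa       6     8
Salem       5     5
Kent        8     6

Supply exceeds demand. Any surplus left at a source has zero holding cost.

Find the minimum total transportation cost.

One minimum-cost allocation:
  Nampa→Tempe: 45 × £6 = £270
  Salem→Tempe: 75 × £5 = £375
  Kent→Gary: 5 × £6 = £30
Total = 270 + 375 + 30 = £675.

675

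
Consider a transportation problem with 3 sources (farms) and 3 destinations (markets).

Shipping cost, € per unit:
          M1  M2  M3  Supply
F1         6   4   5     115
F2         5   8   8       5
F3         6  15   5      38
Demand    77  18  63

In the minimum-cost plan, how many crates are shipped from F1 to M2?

Optimal shipments:
  F1→M1: 34 × €6 = €204
  F1→M2: 18 × €4 = €72
  F1→M3: 63 × €5 = €315
  F2→M1: 5 × €5 = €25
  F3→M1: 38 × €6 = €228
Total cost = €844.
So F1→M2 carries 18 crates.

18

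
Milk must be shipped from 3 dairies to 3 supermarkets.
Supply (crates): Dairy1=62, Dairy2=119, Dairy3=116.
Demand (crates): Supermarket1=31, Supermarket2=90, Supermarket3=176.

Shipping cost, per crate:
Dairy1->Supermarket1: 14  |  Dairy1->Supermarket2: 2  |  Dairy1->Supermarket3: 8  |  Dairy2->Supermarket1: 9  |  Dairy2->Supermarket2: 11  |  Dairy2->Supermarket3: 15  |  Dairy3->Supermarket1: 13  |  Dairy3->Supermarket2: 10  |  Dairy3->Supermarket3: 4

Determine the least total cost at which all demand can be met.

2075

An optimal shipping plan:
  Dairy1–Supermarket2: 62 × 2 = 124
  Dairy2–Supermarket1: 31 × 9 = 279
  Dairy2–Supermarket2: 28 × 11 = 308
  Dairy2–Supermarket3: 60 × 15 = 900
  Dairy3–Supermarket3: 116 × 4 = 464
Total = 124 + 279 + 308 + 900 + 464 = 2075.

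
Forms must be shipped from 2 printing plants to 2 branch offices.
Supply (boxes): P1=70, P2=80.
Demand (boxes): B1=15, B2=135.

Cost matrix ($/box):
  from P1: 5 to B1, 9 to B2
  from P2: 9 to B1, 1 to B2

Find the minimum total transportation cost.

A cheapest plan:
  P1 to B1: 15 × $5 = $75
  P1 to B2: 55 × $9 = $495
  P2 to B2: 80 × $1 = $80
Total = 75 + 495 + 80 = $650.

650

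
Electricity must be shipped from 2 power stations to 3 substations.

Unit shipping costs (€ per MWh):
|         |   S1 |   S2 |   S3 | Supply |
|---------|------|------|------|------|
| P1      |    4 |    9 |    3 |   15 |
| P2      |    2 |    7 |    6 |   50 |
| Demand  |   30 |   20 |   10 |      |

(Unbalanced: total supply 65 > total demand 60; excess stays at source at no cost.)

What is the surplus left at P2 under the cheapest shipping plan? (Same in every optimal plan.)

An optimal plan:
  P1->S3: 10 × €3 = €30
  P2->S1: 30 × €2 = €60
  P2->S2: 20 × €7 = €140
Total cost = €230.
P2 ships 50 of its 50, leaving 0.

0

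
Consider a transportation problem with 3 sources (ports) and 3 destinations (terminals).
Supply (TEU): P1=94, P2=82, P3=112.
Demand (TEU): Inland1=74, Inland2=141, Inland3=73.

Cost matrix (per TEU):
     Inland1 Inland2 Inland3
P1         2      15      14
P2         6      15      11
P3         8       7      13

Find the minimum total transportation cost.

An optimal shipping plan:
  P1 to Inland1: 74 TEU
  P1 to Inland2: 20 TEU
  P2 to Inland2: 9 TEU
  P2 to Inland3: 73 TEU
  P3 to Inland2: 112 TEU
Total cost = 2170.

2170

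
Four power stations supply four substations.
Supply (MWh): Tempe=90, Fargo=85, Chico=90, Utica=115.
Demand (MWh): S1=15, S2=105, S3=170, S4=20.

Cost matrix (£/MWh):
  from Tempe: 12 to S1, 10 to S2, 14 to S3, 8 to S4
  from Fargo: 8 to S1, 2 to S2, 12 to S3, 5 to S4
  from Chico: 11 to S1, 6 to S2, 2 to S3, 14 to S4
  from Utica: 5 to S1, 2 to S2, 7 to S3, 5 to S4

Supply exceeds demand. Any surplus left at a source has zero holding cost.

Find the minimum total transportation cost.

An optimal shipping plan:
  Tempe->S4: 20 MWh
  Fargo->S2: 85 MWh
  Chico->S3: 90 MWh
  Utica->S1: 15 MWh
  Utica->S2: 20 MWh
  Utica->S3: 80 MWh
Total cost = £1185.
(Supply check: Tempe ships 20; Fargo ships 85; Chico ships 90; Utica ships 115.)

1185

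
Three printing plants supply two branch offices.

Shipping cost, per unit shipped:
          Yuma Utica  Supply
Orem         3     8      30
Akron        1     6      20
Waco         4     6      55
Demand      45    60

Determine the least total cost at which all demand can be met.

465

A cheapest plan:
  Orem->Yuma: 30 × 3 = 90
  Akron->Yuma: 15 × 1 = 15
  Akron->Utica: 5 × 6 = 30
  Waco->Utica: 55 × 6 = 330
Total = 90 + 15 + 30 + 330 = 465.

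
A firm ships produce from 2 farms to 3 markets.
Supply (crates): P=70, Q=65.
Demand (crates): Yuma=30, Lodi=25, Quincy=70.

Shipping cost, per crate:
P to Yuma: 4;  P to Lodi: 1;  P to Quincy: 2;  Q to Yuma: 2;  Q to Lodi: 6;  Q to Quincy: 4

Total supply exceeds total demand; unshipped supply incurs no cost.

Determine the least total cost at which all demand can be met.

A cheapest plan:
  P to Lodi: 25 × 1 = 25
  P to Quincy: 45 × 2 = 90
  Q to Yuma: 30 × 2 = 60
  Q to Quincy: 25 × 4 = 100
Total = 25 + 90 + 60 + 100 = 275.

275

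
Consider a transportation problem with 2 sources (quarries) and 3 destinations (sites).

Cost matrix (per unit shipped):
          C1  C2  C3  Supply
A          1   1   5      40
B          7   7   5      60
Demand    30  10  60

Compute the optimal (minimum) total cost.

An optimal shipping plan:
  A->C1: 30 × 1 = 30
  A->C2: 10 × 1 = 10
  B->C3: 60 × 5 = 300
Total = 30 + 10 + 300 = 340.

340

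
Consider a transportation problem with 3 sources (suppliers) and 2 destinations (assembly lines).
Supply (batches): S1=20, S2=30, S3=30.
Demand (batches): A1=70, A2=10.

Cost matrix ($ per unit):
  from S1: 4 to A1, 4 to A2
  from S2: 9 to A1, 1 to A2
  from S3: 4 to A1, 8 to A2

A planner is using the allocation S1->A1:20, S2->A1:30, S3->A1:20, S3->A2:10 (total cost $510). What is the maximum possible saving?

Current plan cost = 20·4 + 30·9 + 20·4 + 10·8 = $510.
Optimal plan:
  S1–A1: 20 × $4 = $80
  S2–A1: 20 × $9 = $180
  S2–A2: 10 × $1 = $10
  S3–A1: 30 × $4 = $120
Optimal cost = $390.
Saving = 510 − 390 = $120.

120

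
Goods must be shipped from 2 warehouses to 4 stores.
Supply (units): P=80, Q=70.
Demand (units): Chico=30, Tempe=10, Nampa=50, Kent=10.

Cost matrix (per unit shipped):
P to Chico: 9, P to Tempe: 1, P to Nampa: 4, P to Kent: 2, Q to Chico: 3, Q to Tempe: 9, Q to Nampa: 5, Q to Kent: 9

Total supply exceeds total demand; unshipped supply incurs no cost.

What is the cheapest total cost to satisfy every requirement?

320

A cheapest plan:
  P->Tempe: 10 × 1 = 10
  P->Nampa: 50 × 4 = 200
  P->Kent: 10 × 2 = 20
  Q->Chico: 30 × 3 = 90
Total = 10 + 200 + 20 + 90 = 320.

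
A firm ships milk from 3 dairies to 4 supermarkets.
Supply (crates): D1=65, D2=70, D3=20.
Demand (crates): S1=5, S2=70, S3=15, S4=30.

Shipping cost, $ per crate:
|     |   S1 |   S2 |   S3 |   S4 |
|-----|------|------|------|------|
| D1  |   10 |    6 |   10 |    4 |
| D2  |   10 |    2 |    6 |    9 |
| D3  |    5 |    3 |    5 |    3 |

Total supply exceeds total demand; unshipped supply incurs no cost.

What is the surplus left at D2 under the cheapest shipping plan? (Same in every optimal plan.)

0

Minimum-cost shipments:
  D1 to S4: 30 × $4 = $120
  D2 to S2: 70 × $2 = $140
  D3 to S1: 5 × $5 = $25
  D3 to S3: 15 × $5 = $75
Total cost = $360.
D2 ships 70 of its 70, leaving 0.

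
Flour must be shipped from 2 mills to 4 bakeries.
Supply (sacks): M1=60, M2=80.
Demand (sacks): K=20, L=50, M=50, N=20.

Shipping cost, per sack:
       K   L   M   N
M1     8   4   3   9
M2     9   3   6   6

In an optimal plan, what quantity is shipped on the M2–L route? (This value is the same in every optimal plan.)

50

Solving gives:
  M1->K: 10 × 8 = 80
  M1->M: 50 × 3 = 150
  M2->K: 10 × 9 = 90
  M2->L: 50 × 3 = 150
  M2->N: 20 × 6 = 120
Total cost = 590.
So M2→L carries 50 sacks.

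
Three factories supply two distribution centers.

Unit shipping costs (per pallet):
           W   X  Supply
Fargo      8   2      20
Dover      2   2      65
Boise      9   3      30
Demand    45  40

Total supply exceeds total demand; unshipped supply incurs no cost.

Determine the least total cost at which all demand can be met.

A cheapest plan:
  Fargo→X: 20 × 2 = 40
  Dover→W: 45 × 2 = 90
  Dover→X: 20 × 2 = 40
Total = 40 + 90 + 40 = 170.
(Supply check: Fargo ships 20; Dover ships 65; Boise ships 0.)

170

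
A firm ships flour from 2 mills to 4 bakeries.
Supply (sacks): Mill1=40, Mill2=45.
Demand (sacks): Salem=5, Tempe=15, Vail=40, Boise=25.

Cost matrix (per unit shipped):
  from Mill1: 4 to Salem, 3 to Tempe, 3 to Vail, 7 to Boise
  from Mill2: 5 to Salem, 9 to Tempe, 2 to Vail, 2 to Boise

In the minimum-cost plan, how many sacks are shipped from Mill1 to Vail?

Solving gives:
  Mill1→Salem: 5 sacks
  Mill1→Tempe: 15 sacks
  Mill1→Vail: 20 sacks
  Mill2→Vail: 20 sacks
  Mill2→Boise: 25 sacks
Total cost = 215.
So Mill1→Vail carries 20 sacks.

20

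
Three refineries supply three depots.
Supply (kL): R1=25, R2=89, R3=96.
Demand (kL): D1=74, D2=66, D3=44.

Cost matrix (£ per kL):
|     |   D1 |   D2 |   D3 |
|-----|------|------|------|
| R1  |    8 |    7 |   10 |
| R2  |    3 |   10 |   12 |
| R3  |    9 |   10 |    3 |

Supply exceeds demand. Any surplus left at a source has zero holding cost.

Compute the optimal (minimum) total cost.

Optimal allocation:
  R1–D2: 25 kL
  R2–D1: 74 kL
  R2–D2: 15 kL
  R3–D2: 26 kL
  R3–D3: 44 kL
Total cost = £939.

939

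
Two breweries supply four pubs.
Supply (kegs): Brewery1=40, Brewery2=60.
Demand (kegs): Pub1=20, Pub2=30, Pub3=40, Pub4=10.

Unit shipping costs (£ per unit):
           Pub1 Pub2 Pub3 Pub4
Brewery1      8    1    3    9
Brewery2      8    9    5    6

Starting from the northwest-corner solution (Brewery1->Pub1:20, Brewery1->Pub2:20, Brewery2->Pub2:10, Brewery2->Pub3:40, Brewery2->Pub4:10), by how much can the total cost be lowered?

100

Current plan cost = 20·8 + 20·1 + 10·9 + 40·5 + 10·6 = £530.
Optimal plan:
  Brewery1 to Pub2: 30 × £1 = £30
  Brewery1 to Pub3: 10 × £3 = £30
  Brewery2 to Pub1: 20 × £8 = £160
  Brewery2 to Pub3: 30 × £5 = £150
  Brewery2 to Pub4: 10 × £6 = £60
Optimal cost = £430.
Saving = 530 − 430 = £100.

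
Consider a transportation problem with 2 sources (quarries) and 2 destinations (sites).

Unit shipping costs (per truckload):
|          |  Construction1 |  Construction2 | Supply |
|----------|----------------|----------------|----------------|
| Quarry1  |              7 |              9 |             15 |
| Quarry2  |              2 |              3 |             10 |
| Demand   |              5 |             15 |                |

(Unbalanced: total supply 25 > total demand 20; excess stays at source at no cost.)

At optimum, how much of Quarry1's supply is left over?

5

An optimal plan:
  Quarry1->Construction1: 5 × 7 = 35
  Quarry1->Construction2: 5 × 9 = 45
  Quarry2->Construction2: 10 × 3 = 30
Total cost = 110.
Quarry1 ships 10 of its 15, leaving 5.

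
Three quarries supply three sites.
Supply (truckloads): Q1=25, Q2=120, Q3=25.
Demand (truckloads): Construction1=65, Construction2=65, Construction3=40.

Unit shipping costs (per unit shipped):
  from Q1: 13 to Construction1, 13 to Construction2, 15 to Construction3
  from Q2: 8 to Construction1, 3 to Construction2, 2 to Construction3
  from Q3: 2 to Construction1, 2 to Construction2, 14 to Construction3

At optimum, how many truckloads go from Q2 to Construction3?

40

Optimal shipments:
  Q1–Construction1: 25 × 13 = 325
  Q2–Construction1: 15 × 8 = 120
  Q2–Construction2: 65 × 3 = 195
  Q2–Construction3: 40 × 2 = 80
  Q3–Construction1: 25 × 2 = 50
Total cost = 770.
So Q2→Construction3 carries 40 truckloads.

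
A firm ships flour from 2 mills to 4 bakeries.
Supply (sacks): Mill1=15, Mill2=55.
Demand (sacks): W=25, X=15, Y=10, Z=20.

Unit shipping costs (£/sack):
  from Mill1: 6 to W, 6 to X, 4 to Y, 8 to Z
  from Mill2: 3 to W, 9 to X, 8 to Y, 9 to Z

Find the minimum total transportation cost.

415

An optimal shipping plan:
  Mill1→X: 5 × £6 = £30
  Mill1→Y: 10 × £4 = £40
  Mill2→W: 25 × £3 = £75
  Mill2→X: 10 × £9 = £90
  Mill2→Z: 20 × £9 = £180
Total = 30 + 40 + 75 + 90 + 180 = £415.
(Supply check: Mill1 ships 15; Mill2 ships 55.)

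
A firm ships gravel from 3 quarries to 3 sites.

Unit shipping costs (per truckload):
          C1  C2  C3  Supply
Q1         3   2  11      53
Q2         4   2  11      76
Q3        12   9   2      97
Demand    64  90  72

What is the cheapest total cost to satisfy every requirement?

Optimal allocation:
  Q1 to C1: 53 truckloads
  Q2 to C1: 11 truckloads
  Q2 to C2: 65 truckloads
  Q3 to C2: 25 truckloads
  Q3 to C3: 72 truckloads
Total cost = 702.

702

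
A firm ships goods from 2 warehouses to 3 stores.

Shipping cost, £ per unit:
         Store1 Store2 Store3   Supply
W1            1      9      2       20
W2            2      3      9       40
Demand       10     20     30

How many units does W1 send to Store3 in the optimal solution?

Optimal shipments:
  W1→Store3: 20 units
  W2→Store1: 10 units
  W2→Store2: 20 units
  W2→Store3: 10 units
Total cost = £210.
So W1→Store3 carries 20 units.

20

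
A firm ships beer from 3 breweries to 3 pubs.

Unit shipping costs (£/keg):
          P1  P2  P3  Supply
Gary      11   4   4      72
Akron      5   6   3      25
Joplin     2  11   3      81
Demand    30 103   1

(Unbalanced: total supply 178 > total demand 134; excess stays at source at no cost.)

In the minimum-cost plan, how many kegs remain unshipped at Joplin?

Minimum-cost shipments:
  Gary→P2: 72 × £4 = £288
  Akron→P2: 25 × £6 = £150
  Joplin→P1: 30 × £2 = £60
  Joplin→P2: 6 × £11 = £66
  Joplin→P3: 1 × £3 = £3
Total cost = £567.
Joplin ships 37 of its 81, leaving 44.

44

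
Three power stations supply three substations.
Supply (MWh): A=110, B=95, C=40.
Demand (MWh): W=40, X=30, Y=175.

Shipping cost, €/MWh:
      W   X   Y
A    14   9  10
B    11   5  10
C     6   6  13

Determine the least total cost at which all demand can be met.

2140

A cheapest plan:
  A→Y: 110 × €10 = €1100
  B→X: 30 × €5 = €150
  B→Y: 65 × €10 = €650
  C→W: 40 × €6 = €240
Total = 1100 + 150 + 650 + 240 = €2140.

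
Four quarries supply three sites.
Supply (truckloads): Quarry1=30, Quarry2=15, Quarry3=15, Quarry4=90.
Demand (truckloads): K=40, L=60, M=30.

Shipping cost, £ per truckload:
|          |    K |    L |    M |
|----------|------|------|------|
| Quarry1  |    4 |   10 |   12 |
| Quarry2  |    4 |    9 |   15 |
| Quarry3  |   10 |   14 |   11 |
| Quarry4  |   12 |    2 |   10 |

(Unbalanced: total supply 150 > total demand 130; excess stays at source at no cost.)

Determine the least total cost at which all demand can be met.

580

One minimum-cost allocation:
  Quarry1 to K: 30 × £4 = £120
  Quarry2 to K: 10 × £4 = £40
  Quarry4 to L: 60 × £2 = £120
  Quarry4 to M: 30 × £10 = £300
Total = 120 + 40 + 120 + 300 = £580.
(Supply check: Quarry1 ships 30; Quarry2 ships 10; Quarry3 ships 0; Quarry4 ships 90.)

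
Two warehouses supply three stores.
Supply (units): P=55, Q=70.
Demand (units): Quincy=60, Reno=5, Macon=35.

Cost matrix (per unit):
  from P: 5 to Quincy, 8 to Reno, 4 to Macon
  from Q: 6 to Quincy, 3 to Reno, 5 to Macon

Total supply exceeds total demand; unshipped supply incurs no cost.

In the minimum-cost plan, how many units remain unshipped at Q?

25

An optimal plan:
  P->Quincy: 55 × 5 = 275
  Q->Quincy: 5 × 6 = 30
  Q->Reno: 5 × 3 = 15
  Q->Macon: 35 × 5 = 175
Total cost = 495.
Q ships 45 of its 70, leaving 25.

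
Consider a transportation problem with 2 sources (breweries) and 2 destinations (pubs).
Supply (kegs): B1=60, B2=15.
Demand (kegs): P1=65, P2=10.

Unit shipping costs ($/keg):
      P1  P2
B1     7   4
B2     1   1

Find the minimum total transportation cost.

An optimal shipping plan:
  B1->P1: 50 × $7 = $350
  B1->P2: 10 × $4 = $40
  B2->P1: 15 × $1 = $15
Total = 350 + 40 + 15 = $405.

405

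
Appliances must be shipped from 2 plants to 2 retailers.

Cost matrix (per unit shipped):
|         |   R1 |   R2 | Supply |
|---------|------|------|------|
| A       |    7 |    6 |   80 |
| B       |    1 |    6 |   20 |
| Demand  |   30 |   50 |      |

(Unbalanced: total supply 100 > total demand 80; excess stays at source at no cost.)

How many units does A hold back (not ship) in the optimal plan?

20

Minimum-cost shipments:
  A->R1: 10 × 7 = 70
  A->R2: 50 × 6 = 300
  B->R1: 20 × 1 = 20
Total cost = 390.
A ships 60 of its 80, leaving 20.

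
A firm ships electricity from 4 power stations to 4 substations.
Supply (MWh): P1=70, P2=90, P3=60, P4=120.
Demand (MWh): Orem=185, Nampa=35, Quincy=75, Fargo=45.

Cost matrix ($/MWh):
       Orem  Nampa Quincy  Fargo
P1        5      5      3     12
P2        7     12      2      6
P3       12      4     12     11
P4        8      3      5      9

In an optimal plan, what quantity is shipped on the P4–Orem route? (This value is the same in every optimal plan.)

115

Optimal shipments:
  P1–Orem: 70 × $5 = $350
  P2–Quincy: 70 × $2 = $140
  P2–Fargo: 20 × $6 = $120
  P3–Nampa: 35 × $4 = $140
  P3–Fargo: 25 × $11 = $275
  P4–Orem: 115 × $8 = $920
  P4–Quincy: 5 × $5 = $25
Total cost = $1970.
So P4→Orem carries 115 MWh.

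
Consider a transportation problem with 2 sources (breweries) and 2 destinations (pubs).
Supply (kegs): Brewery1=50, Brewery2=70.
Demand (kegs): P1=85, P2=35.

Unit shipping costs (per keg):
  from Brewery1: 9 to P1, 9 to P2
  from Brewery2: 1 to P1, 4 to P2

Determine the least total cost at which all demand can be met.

520

Optimal allocation:
  Brewery1->P1: 15 kegs
  Brewery1->P2: 35 kegs
  Brewery2->P1: 70 kegs
Total cost = 520.
(Supply check: Brewery1 ships 50; Brewery2 ships 70.)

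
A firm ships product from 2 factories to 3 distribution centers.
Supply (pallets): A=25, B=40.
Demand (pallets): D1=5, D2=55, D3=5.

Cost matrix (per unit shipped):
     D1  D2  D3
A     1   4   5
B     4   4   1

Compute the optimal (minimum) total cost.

230

Optimal allocation:
  A→D1: 5 × 1 = 5
  A→D2: 20 × 4 = 80
  B→D2: 35 × 4 = 140
  B→D3: 5 × 1 = 5
Total = 5 + 80 + 140 + 5 = 230.
(Supply check: A ships 25; B ships 40.)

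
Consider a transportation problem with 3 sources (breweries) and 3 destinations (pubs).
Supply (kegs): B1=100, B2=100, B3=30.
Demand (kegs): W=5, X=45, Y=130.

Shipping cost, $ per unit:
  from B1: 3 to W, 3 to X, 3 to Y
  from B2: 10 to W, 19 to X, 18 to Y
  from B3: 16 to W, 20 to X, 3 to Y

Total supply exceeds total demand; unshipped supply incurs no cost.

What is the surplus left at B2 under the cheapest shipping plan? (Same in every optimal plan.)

An optimal plan:
  B1–X: 45 × $3 = $135
  B1–Y: 55 × $3 = $165
  B2–W: 5 × $10 = $50
  B2–Y: 45 × $18 = $810
  B3–Y: 30 × $3 = $90
Total cost = $1250.
B2 ships 50 of its 100, leaving 50.

50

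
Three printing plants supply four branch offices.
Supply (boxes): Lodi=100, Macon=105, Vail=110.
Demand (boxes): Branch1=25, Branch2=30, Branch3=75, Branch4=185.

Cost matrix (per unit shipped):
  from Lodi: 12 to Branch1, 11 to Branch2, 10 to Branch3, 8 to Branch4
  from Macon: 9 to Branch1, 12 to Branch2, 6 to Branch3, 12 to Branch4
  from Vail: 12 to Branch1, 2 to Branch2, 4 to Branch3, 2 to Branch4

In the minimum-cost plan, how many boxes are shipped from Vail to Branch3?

0

Solving gives:
  Lodi->Branch4: 100 × 8 = 800
  Macon->Branch1: 25 × 9 = 225
  Macon->Branch2: 5 × 12 = 60
  Macon->Branch3: 75 × 6 = 450
  Vail->Branch2: 25 × 2 = 50
  Vail->Branch4: 85 × 2 = 170
Total cost = 1755.
The route Vail→Branch3 is not used.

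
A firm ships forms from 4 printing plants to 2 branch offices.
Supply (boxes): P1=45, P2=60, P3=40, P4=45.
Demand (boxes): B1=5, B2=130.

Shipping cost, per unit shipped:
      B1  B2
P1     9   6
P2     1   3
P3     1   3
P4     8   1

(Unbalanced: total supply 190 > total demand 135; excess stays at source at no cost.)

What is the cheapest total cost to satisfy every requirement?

Optimal allocation:
  P2→B2: 60 boxes
  P3→B1: 5 boxes
  P3→B2: 25 boxes
  P4→B2: 45 boxes
Total cost = 305.

305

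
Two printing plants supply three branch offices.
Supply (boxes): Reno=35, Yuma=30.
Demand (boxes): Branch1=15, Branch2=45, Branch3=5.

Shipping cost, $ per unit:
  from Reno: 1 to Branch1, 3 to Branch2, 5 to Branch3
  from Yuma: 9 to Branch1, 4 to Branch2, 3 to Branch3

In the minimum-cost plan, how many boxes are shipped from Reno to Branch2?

Optimal shipments:
  Reno–Branch1: 15 × $1 = $15
  Reno–Branch2: 20 × $3 = $60
  Yuma–Branch2: 25 × $4 = $100
  Yuma–Branch3: 5 × $3 = $15
Total cost = $190.
So Reno→Branch2 carries 20 boxes.

20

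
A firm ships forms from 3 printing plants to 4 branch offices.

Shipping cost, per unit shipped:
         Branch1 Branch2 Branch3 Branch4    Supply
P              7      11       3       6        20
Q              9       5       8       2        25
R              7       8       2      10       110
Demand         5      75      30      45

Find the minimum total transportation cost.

865

One minimum-cost allocation:
  P–Branch4: 20 × 6 = 120
  Q–Branch4: 25 × 2 = 50
  R–Branch1: 5 × 7 = 35
  R–Branch2: 75 × 8 = 600
  R–Branch3: 30 × 2 = 60
Total = 120 + 50 + 35 + 600 + 60 = 865.
(Supply check: P ships 20; Q ships 25; R ships 110.)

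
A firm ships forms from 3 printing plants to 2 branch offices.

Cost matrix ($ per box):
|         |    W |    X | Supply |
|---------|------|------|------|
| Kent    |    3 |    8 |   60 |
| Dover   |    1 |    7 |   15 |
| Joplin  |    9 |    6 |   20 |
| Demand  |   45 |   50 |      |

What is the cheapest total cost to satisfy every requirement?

465

Optimal allocation:
  Kent to W: 30 boxes
  Kent to X: 30 boxes
  Dover to W: 15 boxes
  Joplin to X: 20 boxes
Total cost = $465.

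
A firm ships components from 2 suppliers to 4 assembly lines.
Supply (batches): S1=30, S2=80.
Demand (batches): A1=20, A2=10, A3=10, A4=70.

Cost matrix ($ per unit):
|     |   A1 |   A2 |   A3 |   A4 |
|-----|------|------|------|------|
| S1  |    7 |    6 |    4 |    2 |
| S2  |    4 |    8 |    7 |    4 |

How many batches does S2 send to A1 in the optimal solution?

20

Optimal shipments:
  S1 to A2: 10 × $6 = $60
  S1 to A3: 10 × $4 = $40
  S1 to A4: 10 × $2 = $20
  S2 to A1: 20 × $4 = $80
  S2 to A4: 60 × $4 = $240
Total cost = $440.
So S2→A1 carries 20 batches.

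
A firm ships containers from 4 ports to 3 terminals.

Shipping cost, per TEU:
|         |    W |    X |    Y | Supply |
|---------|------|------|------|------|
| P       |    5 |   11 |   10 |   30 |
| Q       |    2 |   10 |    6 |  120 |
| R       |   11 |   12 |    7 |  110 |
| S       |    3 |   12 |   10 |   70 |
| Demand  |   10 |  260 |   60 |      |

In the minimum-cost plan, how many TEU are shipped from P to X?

Solving gives:
  P->X: 30 × 11 = 330
  Q->X: 120 × 10 = 1200
  R->X: 50 × 12 = 600
  R->Y: 60 × 7 = 420
  S->W: 10 × 3 = 30
  S->X: 60 × 12 = 720
Total cost = 3300.
So P→X carries 30 TEU.

30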